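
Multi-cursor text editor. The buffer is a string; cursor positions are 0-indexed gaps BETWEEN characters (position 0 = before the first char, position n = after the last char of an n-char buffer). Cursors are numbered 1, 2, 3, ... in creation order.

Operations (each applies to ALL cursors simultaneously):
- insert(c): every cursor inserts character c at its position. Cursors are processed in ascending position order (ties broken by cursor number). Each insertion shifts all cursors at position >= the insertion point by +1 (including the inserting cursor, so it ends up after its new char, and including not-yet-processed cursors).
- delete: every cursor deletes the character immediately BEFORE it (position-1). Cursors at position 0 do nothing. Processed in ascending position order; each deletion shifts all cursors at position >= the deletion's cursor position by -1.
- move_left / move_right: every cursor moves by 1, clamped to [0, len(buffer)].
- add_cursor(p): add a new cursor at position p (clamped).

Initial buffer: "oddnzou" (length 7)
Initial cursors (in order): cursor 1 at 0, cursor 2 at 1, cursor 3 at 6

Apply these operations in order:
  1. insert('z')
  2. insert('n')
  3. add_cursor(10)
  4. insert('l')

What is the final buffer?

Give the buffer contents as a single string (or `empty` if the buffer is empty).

After op 1 (insert('z')): buffer="zozddnzozu" (len 10), cursors c1@1 c2@3 c3@9, authorship 1.2.....3.
After op 2 (insert('n')): buffer="znoznddnzoznu" (len 13), cursors c1@2 c2@5 c3@12, authorship 11.22.....33.
After op 3 (add_cursor(10)): buffer="znoznddnzoznu" (len 13), cursors c1@2 c2@5 c4@10 c3@12, authorship 11.22.....33.
After op 4 (insert('l')): buffer="znloznlddnzolznlu" (len 17), cursors c1@3 c2@7 c4@13 c3@16, authorship 111.222.....4333.

Answer: znloznlddnzolznlu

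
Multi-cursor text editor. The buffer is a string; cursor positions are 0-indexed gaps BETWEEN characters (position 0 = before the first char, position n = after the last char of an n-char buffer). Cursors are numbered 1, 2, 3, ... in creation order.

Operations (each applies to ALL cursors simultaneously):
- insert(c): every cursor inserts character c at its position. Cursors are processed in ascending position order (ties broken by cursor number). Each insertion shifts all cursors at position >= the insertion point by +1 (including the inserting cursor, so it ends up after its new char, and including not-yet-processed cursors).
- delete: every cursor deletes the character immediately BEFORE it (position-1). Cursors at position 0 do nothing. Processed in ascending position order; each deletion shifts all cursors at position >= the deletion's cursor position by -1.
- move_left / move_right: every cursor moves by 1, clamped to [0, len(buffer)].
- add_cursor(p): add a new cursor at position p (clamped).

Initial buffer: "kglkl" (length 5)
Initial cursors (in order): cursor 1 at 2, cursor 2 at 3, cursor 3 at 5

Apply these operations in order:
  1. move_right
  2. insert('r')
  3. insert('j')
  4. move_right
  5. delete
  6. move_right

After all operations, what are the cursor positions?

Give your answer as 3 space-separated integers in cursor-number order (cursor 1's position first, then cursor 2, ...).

After op 1 (move_right): buffer="kglkl" (len 5), cursors c1@3 c2@4 c3@5, authorship .....
After op 2 (insert('r')): buffer="kglrkrlr" (len 8), cursors c1@4 c2@6 c3@8, authorship ...1.2.3
After op 3 (insert('j')): buffer="kglrjkrjlrj" (len 11), cursors c1@5 c2@8 c3@11, authorship ...11.22.33
After op 4 (move_right): buffer="kglrjkrjlrj" (len 11), cursors c1@6 c2@9 c3@11, authorship ...11.22.33
After op 5 (delete): buffer="kglrjrjr" (len 8), cursors c1@5 c2@7 c3@8, authorship ...11223
After op 6 (move_right): buffer="kglrjrjr" (len 8), cursors c1@6 c2@8 c3@8, authorship ...11223

Answer: 6 8 8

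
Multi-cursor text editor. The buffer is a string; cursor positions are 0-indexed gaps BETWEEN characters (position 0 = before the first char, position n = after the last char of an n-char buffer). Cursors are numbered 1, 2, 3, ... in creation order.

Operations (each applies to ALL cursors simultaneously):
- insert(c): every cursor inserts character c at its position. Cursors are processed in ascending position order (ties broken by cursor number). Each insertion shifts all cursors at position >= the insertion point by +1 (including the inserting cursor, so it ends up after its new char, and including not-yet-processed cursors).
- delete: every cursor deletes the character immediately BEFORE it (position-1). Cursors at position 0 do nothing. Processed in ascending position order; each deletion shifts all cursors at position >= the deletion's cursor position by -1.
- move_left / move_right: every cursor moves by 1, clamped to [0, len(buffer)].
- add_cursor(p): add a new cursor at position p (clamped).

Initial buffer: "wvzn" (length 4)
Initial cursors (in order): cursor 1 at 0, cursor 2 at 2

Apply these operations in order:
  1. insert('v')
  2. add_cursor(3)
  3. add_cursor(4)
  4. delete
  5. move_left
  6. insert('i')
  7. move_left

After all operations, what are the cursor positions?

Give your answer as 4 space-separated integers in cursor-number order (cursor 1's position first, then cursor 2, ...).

After op 1 (insert('v')): buffer="vwvvzn" (len 6), cursors c1@1 c2@4, authorship 1..2..
After op 2 (add_cursor(3)): buffer="vwvvzn" (len 6), cursors c1@1 c3@3 c2@4, authorship 1..2..
After op 3 (add_cursor(4)): buffer="vwvvzn" (len 6), cursors c1@1 c3@3 c2@4 c4@4, authorship 1..2..
After op 4 (delete): buffer="zn" (len 2), cursors c1@0 c2@0 c3@0 c4@0, authorship ..
After op 5 (move_left): buffer="zn" (len 2), cursors c1@0 c2@0 c3@0 c4@0, authorship ..
After op 6 (insert('i')): buffer="iiiizn" (len 6), cursors c1@4 c2@4 c3@4 c4@4, authorship 1234..
After op 7 (move_left): buffer="iiiizn" (len 6), cursors c1@3 c2@3 c3@3 c4@3, authorship 1234..

Answer: 3 3 3 3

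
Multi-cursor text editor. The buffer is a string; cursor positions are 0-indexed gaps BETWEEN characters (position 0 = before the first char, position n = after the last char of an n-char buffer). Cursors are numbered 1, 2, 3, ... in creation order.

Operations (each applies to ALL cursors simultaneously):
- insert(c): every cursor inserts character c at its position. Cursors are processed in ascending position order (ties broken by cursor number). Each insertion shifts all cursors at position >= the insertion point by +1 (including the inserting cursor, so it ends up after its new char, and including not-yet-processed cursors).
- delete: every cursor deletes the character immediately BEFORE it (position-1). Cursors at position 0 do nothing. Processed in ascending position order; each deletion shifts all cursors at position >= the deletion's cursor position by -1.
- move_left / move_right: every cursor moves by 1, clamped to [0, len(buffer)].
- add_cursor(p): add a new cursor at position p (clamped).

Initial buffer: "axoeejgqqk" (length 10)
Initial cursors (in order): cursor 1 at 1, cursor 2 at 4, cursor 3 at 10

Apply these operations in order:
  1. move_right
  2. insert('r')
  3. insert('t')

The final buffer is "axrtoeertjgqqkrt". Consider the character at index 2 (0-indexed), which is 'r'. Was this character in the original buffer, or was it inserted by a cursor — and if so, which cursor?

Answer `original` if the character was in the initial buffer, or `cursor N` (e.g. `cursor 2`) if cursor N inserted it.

After op 1 (move_right): buffer="axoeejgqqk" (len 10), cursors c1@2 c2@5 c3@10, authorship ..........
After op 2 (insert('r')): buffer="axroeerjgqqkr" (len 13), cursors c1@3 c2@7 c3@13, authorship ..1...2.....3
After op 3 (insert('t')): buffer="axrtoeertjgqqkrt" (len 16), cursors c1@4 c2@9 c3@16, authorship ..11...22.....33
Authorship (.=original, N=cursor N): . . 1 1 . . . 2 2 . . . . . 3 3
Index 2: author = 1

Answer: cursor 1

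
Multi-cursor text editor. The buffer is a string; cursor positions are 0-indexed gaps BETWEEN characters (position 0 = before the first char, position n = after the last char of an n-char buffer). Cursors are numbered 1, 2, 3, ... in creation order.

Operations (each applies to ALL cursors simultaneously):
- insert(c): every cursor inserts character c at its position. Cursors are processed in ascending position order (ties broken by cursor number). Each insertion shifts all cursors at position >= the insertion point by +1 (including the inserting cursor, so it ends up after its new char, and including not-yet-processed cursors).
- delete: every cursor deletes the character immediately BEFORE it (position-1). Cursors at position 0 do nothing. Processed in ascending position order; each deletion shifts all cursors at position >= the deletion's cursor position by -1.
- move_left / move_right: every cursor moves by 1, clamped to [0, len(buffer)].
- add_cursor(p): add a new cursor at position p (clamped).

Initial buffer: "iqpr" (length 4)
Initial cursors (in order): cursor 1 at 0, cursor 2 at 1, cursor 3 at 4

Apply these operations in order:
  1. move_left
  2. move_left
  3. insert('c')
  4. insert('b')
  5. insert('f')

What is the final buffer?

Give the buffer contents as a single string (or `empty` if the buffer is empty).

Answer: ccbbffiqcbfpr

Derivation:
After op 1 (move_left): buffer="iqpr" (len 4), cursors c1@0 c2@0 c3@3, authorship ....
After op 2 (move_left): buffer="iqpr" (len 4), cursors c1@0 c2@0 c3@2, authorship ....
After op 3 (insert('c')): buffer="cciqcpr" (len 7), cursors c1@2 c2@2 c3@5, authorship 12..3..
After op 4 (insert('b')): buffer="ccbbiqcbpr" (len 10), cursors c1@4 c2@4 c3@8, authorship 1212..33..
After op 5 (insert('f')): buffer="ccbbffiqcbfpr" (len 13), cursors c1@6 c2@6 c3@11, authorship 121212..333..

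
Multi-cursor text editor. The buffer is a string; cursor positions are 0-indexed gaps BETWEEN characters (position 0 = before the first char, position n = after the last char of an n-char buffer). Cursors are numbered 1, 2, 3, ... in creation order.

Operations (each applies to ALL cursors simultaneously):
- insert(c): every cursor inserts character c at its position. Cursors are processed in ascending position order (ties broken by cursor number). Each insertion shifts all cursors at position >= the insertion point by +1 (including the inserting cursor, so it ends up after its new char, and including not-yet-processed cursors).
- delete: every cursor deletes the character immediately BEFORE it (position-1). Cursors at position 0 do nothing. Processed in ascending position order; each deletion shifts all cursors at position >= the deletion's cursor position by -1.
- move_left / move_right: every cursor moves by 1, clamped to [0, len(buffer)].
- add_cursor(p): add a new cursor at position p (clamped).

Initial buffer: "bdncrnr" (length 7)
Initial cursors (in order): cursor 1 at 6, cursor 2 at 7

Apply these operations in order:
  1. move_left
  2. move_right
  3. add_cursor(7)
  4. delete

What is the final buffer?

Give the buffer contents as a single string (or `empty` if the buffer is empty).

Answer: bdnc

Derivation:
After op 1 (move_left): buffer="bdncrnr" (len 7), cursors c1@5 c2@6, authorship .......
After op 2 (move_right): buffer="bdncrnr" (len 7), cursors c1@6 c2@7, authorship .......
After op 3 (add_cursor(7)): buffer="bdncrnr" (len 7), cursors c1@6 c2@7 c3@7, authorship .......
After op 4 (delete): buffer="bdnc" (len 4), cursors c1@4 c2@4 c3@4, authorship ....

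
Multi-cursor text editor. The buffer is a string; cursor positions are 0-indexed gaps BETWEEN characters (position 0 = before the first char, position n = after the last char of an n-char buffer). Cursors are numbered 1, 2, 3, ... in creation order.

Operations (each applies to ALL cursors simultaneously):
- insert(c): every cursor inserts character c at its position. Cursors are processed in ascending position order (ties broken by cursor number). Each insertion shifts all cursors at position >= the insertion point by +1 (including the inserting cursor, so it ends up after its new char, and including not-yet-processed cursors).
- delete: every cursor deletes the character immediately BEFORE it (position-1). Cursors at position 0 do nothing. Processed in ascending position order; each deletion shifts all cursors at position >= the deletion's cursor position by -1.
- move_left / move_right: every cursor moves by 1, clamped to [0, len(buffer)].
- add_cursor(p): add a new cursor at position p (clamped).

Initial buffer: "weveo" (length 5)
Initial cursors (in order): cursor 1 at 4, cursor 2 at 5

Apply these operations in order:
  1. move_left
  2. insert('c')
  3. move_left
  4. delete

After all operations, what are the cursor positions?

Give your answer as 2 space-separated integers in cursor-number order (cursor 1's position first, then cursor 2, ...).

After op 1 (move_left): buffer="weveo" (len 5), cursors c1@3 c2@4, authorship .....
After op 2 (insert('c')): buffer="wevceco" (len 7), cursors c1@4 c2@6, authorship ...1.2.
After op 3 (move_left): buffer="wevceco" (len 7), cursors c1@3 c2@5, authorship ...1.2.
After op 4 (delete): buffer="wecco" (len 5), cursors c1@2 c2@3, authorship ..12.

Answer: 2 3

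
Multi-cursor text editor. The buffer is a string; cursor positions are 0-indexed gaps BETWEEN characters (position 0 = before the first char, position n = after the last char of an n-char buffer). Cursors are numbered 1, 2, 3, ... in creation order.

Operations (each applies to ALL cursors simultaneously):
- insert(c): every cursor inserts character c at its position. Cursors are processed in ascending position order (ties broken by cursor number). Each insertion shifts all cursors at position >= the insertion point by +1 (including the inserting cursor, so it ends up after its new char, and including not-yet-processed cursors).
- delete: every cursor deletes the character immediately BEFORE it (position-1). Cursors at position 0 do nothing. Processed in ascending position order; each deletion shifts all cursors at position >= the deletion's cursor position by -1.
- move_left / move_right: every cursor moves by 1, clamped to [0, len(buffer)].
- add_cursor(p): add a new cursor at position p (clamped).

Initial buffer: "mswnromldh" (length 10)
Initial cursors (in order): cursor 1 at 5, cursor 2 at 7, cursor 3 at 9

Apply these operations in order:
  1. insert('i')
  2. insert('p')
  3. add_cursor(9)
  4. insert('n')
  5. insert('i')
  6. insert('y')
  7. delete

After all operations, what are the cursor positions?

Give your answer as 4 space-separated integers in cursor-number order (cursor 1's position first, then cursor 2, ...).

Answer: 9 17 23 13

Derivation:
After op 1 (insert('i')): buffer="mswnriomildih" (len 13), cursors c1@6 c2@9 c3@12, authorship .....1..2..3.
After op 2 (insert('p')): buffer="mswnripomipldiph" (len 16), cursors c1@7 c2@11 c3@15, authorship .....11..22..33.
After op 3 (add_cursor(9)): buffer="mswnripomipldiph" (len 16), cursors c1@7 c4@9 c2@11 c3@15, authorship .....11..22..33.
After op 4 (insert('n')): buffer="mswnripnomnipnldipnh" (len 20), cursors c1@8 c4@11 c2@14 c3@19, authorship .....111..4222..333.
After op 5 (insert('i')): buffer="mswnripniomniipnildipnih" (len 24), cursors c1@9 c4@13 c2@17 c3@23, authorship .....1111..442222..3333.
After op 6 (insert('y')): buffer="mswnripniyomniyipniyldipniyh" (len 28), cursors c1@10 c4@15 c2@20 c3@27, authorship .....11111..44422222..33333.
After op 7 (delete): buffer="mswnripniomniipnildipnih" (len 24), cursors c1@9 c4@13 c2@17 c3@23, authorship .....1111..442222..3333.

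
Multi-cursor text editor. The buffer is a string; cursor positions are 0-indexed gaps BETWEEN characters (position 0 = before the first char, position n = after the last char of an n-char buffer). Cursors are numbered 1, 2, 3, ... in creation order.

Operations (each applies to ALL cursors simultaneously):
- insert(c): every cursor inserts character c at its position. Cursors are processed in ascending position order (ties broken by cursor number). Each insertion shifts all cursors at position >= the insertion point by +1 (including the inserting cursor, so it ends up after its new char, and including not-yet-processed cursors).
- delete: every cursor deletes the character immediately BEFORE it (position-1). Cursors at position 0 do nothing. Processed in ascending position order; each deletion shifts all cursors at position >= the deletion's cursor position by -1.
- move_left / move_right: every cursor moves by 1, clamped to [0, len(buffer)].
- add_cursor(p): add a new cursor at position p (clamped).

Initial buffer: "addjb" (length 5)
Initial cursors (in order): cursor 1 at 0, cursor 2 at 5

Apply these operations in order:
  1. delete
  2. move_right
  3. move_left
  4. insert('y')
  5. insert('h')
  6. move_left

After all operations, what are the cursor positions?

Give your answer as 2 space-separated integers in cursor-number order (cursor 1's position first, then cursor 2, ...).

Answer: 1 6

Derivation:
After op 1 (delete): buffer="addj" (len 4), cursors c1@0 c2@4, authorship ....
After op 2 (move_right): buffer="addj" (len 4), cursors c1@1 c2@4, authorship ....
After op 3 (move_left): buffer="addj" (len 4), cursors c1@0 c2@3, authorship ....
After op 4 (insert('y')): buffer="yaddyj" (len 6), cursors c1@1 c2@5, authorship 1...2.
After op 5 (insert('h')): buffer="yhaddyhj" (len 8), cursors c1@2 c2@7, authorship 11...22.
After op 6 (move_left): buffer="yhaddyhj" (len 8), cursors c1@1 c2@6, authorship 11...22.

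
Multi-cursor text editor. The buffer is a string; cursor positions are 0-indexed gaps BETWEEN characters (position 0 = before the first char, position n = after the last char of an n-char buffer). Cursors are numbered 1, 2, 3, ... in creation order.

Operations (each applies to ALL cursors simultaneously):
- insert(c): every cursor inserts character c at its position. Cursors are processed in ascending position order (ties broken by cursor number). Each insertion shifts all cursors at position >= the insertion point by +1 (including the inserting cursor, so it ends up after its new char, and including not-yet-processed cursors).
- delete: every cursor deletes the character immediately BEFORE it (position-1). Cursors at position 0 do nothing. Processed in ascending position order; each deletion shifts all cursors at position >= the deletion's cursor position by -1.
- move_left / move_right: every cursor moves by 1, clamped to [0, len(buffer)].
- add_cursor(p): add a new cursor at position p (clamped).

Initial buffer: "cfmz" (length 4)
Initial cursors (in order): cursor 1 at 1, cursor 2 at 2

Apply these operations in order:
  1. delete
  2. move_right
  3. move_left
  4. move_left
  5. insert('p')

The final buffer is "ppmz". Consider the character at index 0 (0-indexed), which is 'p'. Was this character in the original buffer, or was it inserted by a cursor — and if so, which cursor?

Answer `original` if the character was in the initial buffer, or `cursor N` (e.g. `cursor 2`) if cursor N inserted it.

After op 1 (delete): buffer="mz" (len 2), cursors c1@0 c2@0, authorship ..
After op 2 (move_right): buffer="mz" (len 2), cursors c1@1 c2@1, authorship ..
After op 3 (move_left): buffer="mz" (len 2), cursors c1@0 c2@0, authorship ..
After op 4 (move_left): buffer="mz" (len 2), cursors c1@0 c2@0, authorship ..
After op 5 (insert('p')): buffer="ppmz" (len 4), cursors c1@2 c2@2, authorship 12..
Authorship (.=original, N=cursor N): 1 2 . .
Index 0: author = 1

Answer: cursor 1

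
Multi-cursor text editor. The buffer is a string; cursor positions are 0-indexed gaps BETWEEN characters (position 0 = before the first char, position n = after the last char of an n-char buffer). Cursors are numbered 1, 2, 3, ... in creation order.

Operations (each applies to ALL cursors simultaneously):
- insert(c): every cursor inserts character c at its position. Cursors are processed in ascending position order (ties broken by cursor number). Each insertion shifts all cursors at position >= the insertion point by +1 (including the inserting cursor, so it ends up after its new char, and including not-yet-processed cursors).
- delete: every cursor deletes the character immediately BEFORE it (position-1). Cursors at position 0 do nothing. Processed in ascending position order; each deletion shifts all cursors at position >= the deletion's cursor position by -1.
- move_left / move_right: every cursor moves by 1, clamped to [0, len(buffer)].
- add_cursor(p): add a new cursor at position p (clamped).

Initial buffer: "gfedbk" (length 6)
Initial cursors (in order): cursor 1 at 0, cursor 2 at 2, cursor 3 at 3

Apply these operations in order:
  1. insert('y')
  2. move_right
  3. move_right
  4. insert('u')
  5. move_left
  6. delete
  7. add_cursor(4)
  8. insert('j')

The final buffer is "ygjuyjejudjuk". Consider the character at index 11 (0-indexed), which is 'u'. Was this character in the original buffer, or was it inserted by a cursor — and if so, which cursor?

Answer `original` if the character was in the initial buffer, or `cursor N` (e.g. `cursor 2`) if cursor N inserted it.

After op 1 (insert('y')): buffer="ygfyeydbk" (len 9), cursors c1@1 c2@4 c3@6, authorship 1..2.3...
After op 2 (move_right): buffer="ygfyeydbk" (len 9), cursors c1@2 c2@5 c3@7, authorship 1..2.3...
After op 3 (move_right): buffer="ygfyeydbk" (len 9), cursors c1@3 c2@6 c3@8, authorship 1..2.3...
After op 4 (insert('u')): buffer="ygfuyeyudbuk" (len 12), cursors c1@4 c2@8 c3@11, authorship 1..12.32..3.
After op 5 (move_left): buffer="ygfuyeyudbuk" (len 12), cursors c1@3 c2@7 c3@10, authorship 1..12.32..3.
After op 6 (delete): buffer="yguyeuduk" (len 9), cursors c1@2 c2@5 c3@7, authorship 1.12.2.3.
After op 7 (add_cursor(4)): buffer="yguyeuduk" (len 9), cursors c1@2 c4@4 c2@5 c3@7, authorship 1.12.2.3.
After op 8 (insert('j')): buffer="ygjuyjejudjuk" (len 13), cursors c1@3 c4@6 c2@8 c3@11, authorship 1.1124.22.33.
Authorship (.=original, N=cursor N): 1 . 1 1 2 4 . 2 2 . 3 3 .
Index 11: author = 3

Answer: cursor 3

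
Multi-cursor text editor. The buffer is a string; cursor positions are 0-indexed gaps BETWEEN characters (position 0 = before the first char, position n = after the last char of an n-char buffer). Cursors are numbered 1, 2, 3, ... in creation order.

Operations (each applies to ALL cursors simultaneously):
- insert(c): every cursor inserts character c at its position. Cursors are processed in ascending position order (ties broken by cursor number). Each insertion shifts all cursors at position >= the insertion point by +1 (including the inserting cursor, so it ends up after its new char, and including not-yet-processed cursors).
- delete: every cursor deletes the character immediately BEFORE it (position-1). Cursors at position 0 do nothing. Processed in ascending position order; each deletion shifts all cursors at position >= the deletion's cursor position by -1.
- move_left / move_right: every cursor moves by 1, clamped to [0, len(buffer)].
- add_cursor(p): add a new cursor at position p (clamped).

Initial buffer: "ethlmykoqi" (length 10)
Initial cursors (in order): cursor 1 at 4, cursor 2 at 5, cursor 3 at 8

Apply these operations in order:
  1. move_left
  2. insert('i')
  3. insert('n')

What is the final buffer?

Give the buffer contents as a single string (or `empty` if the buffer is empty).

Answer: ethinlinmykinoqi

Derivation:
After op 1 (move_left): buffer="ethlmykoqi" (len 10), cursors c1@3 c2@4 c3@7, authorship ..........
After op 2 (insert('i')): buffer="ethilimykioqi" (len 13), cursors c1@4 c2@6 c3@10, authorship ...1.2...3...
After op 3 (insert('n')): buffer="ethinlinmykinoqi" (len 16), cursors c1@5 c2@8 c3@13, authorship ...11.22...33...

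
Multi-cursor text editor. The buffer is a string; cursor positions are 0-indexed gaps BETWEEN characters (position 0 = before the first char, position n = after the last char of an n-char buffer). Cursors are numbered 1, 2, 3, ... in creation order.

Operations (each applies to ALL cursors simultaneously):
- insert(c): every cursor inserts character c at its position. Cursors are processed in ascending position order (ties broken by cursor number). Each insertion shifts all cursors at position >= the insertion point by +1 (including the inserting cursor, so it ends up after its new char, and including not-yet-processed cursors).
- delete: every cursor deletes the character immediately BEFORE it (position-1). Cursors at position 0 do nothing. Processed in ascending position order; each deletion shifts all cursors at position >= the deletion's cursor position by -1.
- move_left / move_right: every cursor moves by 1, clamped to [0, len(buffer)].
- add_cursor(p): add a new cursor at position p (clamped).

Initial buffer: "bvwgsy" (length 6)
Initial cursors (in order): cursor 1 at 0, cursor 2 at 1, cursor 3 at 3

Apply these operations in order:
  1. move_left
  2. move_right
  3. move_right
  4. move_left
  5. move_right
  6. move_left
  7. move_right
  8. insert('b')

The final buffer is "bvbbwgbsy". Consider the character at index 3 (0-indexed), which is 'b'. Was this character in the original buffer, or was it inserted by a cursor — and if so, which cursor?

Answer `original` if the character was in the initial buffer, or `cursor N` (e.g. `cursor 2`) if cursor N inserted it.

After op 1 (move_left): buffer="bvwgsy" (len 6), cursors c1@0 c2@0 c3@2, authorship ......
After op 2 (move_right): buffer="bvwgsy" (len 6), cursors c1@1 c2@1 c3@3, authorship ......
After op 3 (move_right): buffer="bvwgsy" (len 6), cursors c1@2 c2@2 c3@4, authorship ......
After op 4 (move_left): buffer="bvwgsy" (len 6), cursors c1@1 c2@1 c3@3, authorship ......
After op 5 (move_right): buffer="bvwgsy" (len 6), cursors c1@2 c2@2 c3@4, authorship ......
After op 6 (move_left): buffer="bvwgsy" (len 6), cursors c1@1 c2@1 c3@3, authorship ......
After op 7 (move_right): buffer="bvwgsy" (len 6), cursors c1@2 c2@2 c3@4, authorship ......
After op 8 (insert('b')): buffer="bvbbwgbsy" (len 9), cursors c1@4 c2@4 c3@7, authorship ..12..3..
Authorship (.=original, N=cursor N): . . 1 2 . . 3 . .
Index 3: author = 2

Answer: cursor 2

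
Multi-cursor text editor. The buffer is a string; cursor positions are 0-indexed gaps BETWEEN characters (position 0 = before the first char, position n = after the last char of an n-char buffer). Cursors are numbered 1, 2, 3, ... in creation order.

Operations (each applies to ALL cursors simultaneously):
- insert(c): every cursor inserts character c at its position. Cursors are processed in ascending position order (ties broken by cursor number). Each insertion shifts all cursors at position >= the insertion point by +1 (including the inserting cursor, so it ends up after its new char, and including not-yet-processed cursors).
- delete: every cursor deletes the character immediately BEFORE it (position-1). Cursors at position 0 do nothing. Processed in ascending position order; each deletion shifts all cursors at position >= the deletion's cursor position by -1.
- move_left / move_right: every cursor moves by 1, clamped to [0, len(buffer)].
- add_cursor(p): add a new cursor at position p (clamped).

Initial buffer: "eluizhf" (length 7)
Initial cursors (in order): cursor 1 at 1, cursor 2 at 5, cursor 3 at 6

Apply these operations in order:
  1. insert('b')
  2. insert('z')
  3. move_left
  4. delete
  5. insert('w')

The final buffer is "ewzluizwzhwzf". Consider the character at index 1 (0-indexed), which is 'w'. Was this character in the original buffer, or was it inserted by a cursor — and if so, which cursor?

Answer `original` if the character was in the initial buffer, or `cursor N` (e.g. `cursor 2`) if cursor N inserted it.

Answer: cursor 1

Derivation:
After op 1 (insert('b')): buffer="ebluizbhbf" (len 10), cursors c1@2 c2@7 c3@9, authorship .1....2.3.
After op 2 (insert('z')): buffer="ebzluizbzhbzf" (len 13), cursors c1@3 c2@9 c3@12, authorship .11....22.33.
After op 3 (move_left): buffer="ebzluizbzhbzf" (len 13), cursors c1@2 c2@8 c3@11, authorship .11....22.33.
After op 4 (delete): buffer="ezluizzhzf" (len 10), cursors c1@1 c2@6 c3@8, authorship .1....2.3.
After op 5 (insert('w')): buffer="ewzluizwzhwzf" (len 13), cursors c1@2 c2@8 c3@11, authorship .11....22.33.
Authorship (.=original, N=cursor N): . 1 1 . . . . 2 2 . 3 3 .
Index 1: author = 1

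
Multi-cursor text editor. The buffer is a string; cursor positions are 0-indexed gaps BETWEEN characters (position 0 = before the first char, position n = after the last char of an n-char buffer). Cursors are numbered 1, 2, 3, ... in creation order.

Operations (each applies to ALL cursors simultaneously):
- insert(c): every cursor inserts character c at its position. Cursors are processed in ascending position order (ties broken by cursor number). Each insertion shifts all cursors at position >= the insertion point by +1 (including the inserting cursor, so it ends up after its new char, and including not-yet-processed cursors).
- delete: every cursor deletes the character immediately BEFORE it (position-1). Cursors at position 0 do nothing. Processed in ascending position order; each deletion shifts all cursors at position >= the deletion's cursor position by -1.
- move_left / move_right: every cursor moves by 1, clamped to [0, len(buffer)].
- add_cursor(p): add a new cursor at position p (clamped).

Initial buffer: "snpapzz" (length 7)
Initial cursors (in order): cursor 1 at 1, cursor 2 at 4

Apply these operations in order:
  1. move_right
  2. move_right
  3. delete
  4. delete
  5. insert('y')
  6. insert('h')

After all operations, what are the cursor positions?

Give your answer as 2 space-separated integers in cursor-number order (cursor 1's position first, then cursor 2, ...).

After op 1 (move_right): buffer="snpapzz" (len 7), cursors c1@2 c2@5, authorship .......
After op 2 (move_right): buffer="snpapzz" (len 7), cursors c1@3 c2@6, authorship .......
After op 3 (delete): buffer="snapz" (len 5), cursors c1@2 c2@4, authorship .....
After op 4 (delete): buffer="saz" (len 3), cursors c1@1 c2@2, authorship ...
After op 5 (insert('y')): buffer="syayz" (len 5), cursors c1@2 c2@4, authorship .1.2.
After op 6 (insert('h')): buffer="syhayhz" (len 7), cursors c1@3 c2@6, authorship .11.22.

Answer: 3 6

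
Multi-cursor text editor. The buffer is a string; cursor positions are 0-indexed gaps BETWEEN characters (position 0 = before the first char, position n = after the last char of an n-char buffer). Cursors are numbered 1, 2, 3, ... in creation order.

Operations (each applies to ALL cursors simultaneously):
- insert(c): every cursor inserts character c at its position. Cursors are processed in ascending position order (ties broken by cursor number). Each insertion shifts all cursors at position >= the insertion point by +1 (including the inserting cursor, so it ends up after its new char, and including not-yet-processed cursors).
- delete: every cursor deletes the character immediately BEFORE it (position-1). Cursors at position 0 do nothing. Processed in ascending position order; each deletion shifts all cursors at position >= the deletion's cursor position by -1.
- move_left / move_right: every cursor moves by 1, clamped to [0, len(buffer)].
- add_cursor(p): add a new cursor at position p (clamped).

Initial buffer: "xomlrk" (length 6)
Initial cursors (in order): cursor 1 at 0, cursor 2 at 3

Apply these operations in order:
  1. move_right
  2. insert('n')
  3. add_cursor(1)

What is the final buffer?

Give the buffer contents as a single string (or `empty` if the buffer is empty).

Answer: xnomlnrk

Derivation:
After op 1 (move_right): buffer="xomlrk" (len 6), cursors c1@1 c2@4, authorship ......
After op 2 (insert('n')): buffer="xnomlnrk" (len 8), cursors c1@2 c2@6, authorship .1...2..
After op 3 (add_cursor(1)): buffer="xnomlnrk" (len 8), cursors c3@1 c1@2 c2@6, authorship .1...2..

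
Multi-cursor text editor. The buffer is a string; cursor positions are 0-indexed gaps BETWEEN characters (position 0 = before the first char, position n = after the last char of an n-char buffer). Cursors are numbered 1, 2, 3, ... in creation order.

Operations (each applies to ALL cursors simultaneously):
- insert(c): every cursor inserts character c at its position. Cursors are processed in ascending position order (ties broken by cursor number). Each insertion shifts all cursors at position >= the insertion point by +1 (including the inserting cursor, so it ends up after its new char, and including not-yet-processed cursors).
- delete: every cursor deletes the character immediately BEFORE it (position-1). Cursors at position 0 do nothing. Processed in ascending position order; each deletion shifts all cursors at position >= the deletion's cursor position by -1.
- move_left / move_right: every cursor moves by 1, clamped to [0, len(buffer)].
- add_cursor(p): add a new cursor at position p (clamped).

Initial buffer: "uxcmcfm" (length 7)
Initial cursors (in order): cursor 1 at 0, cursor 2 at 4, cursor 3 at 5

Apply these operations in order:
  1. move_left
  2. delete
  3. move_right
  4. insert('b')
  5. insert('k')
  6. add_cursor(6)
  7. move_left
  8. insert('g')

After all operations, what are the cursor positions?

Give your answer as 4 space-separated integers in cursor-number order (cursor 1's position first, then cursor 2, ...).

Answer: 3 12 12 7

Derivation:
After op 1 (move_left): buffer="uxcmcfm" (len 7), cursors c1@0 c2@3 c3@4, authorship .......
After op 2 (delete): buffer="uxcfm" (len 5), cursors c1@0 c2@2 c3@2, authorship .....
After op 3 (move_right): buffer="uxcfm" (len 5), cursors c1@1 c2@3 c3@3, authorship .....
After op 4 (insert('b')): buffer="ubxcbbfm" (len 8), cursors c1@2 c2@6 c3@6, authorship .1..23..
After op 5 (insert('k')): buffer="ubkxcbbkkfm" (len 11), cursors c1@3 c2@9 c3@9, authorship .11..2323..
After op 6 (add_cursor(6)): buffer="ubkxcbbkkfm" (len 11), cursors c1@3 c4@6 c2@9 c3@9, authorship .11..2323..
After op 7 (move_left): buffer="ubkxcbbkkfm" (len 11), cursors c1@2 c4@5 c2@8 c3@8, authorship .11..2323..
After op 8 (insert('g')): buffer="ubgkxcgbbkggkfm" (len 15), cursors c1@3 c4@7 c2@12 c3@12, authorship .111..4232233..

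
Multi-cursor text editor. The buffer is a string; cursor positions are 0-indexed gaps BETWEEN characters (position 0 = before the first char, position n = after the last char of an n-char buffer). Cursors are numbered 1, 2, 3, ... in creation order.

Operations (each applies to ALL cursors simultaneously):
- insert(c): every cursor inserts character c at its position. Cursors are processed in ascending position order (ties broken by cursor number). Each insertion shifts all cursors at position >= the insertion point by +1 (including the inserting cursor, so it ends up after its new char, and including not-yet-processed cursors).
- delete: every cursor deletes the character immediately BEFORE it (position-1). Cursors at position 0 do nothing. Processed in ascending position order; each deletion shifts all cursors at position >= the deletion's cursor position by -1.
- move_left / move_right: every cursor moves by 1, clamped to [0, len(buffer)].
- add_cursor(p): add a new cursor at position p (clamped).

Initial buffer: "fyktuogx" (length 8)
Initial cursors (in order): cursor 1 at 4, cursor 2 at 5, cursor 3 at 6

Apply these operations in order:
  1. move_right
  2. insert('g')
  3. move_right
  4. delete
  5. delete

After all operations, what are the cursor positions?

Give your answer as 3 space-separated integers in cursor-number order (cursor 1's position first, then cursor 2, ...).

Answer: 5 5 5

Derivation:
After op 1 (move_right): buffer="fyktuogx" (len 8), cursors c1@5 c2@6 c3@7, authorship ........
After op 2 (insert('g')): buffer="fyktugogggx" (len 11), cursors c1@6 c2@8 c3@10, authorship .....1.2.3.
After op 3 (move_right): buffer="fyktugogggx" (len 11), cursors c1@7 c2@9 c3@11, authorship .....1.2.3.
After op 4 (delete): buffer="fyktuggg" (len 8), cursors c1@6 c2@7 c3@8, authorship .....123
After op 5 (delete): buffer="fyktu" (len 5), cursors c1@5 c2@5 c3@5, authorship .....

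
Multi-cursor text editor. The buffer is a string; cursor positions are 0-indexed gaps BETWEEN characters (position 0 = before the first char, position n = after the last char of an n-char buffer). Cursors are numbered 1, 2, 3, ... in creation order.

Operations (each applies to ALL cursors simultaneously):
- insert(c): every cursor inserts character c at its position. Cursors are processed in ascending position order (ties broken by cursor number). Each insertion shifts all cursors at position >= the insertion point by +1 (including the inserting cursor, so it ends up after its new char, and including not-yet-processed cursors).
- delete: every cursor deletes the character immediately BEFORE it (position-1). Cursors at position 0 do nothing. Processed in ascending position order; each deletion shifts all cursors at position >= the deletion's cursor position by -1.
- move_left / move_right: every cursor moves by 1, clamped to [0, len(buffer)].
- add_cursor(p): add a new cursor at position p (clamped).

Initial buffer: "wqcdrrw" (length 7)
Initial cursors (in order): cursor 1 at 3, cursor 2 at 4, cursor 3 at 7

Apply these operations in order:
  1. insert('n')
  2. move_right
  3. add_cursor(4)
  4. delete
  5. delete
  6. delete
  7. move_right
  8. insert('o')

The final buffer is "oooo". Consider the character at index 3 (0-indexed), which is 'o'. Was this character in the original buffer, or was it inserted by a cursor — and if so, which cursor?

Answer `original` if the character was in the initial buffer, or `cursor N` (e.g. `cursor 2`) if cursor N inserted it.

Answer: cursor 4

Derivation:
After op 1 (insert('n')): buffer="wqcndnrrwn" (len 10), cursors c1@4 c2@6 c3@10, authorship ...1.2...3
After op 2 (move_right): buffer="wqcndnrrwn" (len 10), cursors c1@5 c2@7 c3@10, authorship ...1.2...3
After op 3 (add_cursor(4)): buffer="wqcndnrrwn" (len 10), cursors c4@4 c1@5 c2@7 c3@10, authorship ...1.2...3
After op 4 (delete): buffer="wqcnrw" (len 6), cursors c1@3 c4@3 c2@4 c3@6, authorship ...2..
After op 5 (delete): buffer="wr" (len 2), cursors c1@1 c2@1 c4@1 c3@2, authorship ..
After op 6 (delete): buffer="" (len 0), cursors c1@0 c2@0 c3@0 c4@0, authorship 
After op 7 (move_right): buffer="" (len 0), cursors c1@0 c2@0 c3@0 c4@0, authorship 
After op 8 (insert('o')): buffer="oooo" (len 4), cursors c1@4 c2@4 c3@4 c4@4, authorship 1234
Authorship (.=original, N=cursor N): 1 2 3 4
Index 3: author = 4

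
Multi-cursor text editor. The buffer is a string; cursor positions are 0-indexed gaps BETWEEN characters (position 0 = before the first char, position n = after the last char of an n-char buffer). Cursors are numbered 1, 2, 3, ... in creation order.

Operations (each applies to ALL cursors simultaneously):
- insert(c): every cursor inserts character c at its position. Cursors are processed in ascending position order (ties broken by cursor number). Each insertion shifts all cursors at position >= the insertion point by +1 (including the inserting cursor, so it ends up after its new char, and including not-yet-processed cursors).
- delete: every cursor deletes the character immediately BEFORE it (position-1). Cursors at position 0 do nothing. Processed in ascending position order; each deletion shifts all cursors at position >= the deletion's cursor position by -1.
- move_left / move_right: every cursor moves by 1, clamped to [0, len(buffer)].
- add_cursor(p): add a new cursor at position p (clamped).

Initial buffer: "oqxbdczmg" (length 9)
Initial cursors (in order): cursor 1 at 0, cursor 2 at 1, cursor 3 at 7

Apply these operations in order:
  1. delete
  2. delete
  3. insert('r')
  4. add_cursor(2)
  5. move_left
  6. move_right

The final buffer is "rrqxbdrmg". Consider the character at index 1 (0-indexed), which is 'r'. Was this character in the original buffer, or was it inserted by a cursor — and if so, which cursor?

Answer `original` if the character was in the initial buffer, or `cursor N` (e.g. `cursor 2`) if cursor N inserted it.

After op 1 (delete): buffer="qxbdcmg" (len 7), cursors c1@0 c2@0 c3@5, authorship .......
After op 2 (delete): buffer="qxbdmg" (len 6), cursors c1@0 c2@0 c3@4, authorship ......
After op 3 (insert('r')): buffer="rrqxbdrmg" (len 9), cursors c1@2 c2@2 c3@7, authorship 12....3..
After op 4 (add_cursor(2)): buffer="rrqxbdrmg" (len 9), cursors c1@2 c2@2 c4@2 c3@7, authorship 12....3..
After op 5 (move_left): buffer="rrqxbdrmg" (len 9), cursors c1@1 c2@1 c4@1 c3@6, authorship 12....3..
After op 6 (move_right): buffer="rrqxbdrmg" (len 9), cursors c1@2 c2@2 c4@2 c3@7, authorship 12....3..
Authorship (.=original, N=cursor N): 1 2 . . . . 3 . .
Index 1: author = 2

Answer: cursor 2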